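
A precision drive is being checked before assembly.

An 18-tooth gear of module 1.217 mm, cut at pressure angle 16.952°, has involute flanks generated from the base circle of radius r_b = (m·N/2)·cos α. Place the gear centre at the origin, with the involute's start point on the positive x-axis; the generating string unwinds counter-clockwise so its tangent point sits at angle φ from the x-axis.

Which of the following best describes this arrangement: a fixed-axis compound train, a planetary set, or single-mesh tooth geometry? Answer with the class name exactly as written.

single-mesh tooth geometry

recognized (one wheel, involute flank): single-mesh tooth geometry, m = 1.217, N = 18
classification: single-mesh tooth geometry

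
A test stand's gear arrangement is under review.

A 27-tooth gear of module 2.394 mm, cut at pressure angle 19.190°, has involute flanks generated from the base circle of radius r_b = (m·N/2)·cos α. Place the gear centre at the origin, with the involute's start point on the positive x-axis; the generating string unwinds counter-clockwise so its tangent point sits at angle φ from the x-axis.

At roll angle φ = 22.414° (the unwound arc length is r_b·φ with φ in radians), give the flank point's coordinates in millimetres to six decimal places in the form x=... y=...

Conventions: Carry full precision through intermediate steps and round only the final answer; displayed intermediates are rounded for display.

x=32.770125 y=0.599843

single-mesh involute tooth geometry (27T wheel at module 2.394)
pitch radius r_p = m·N/2 = 2.394·27/2 = 32.319000
base radius r_b = r_p·cos α = 32.319000·cos 19.190° = 30.523154
roll angle φ = 22.414° = 0.39119810 rad
x = r_b·(cos φ + φ·sin φ) = 32.770125
y = r_b·(sin φ − φ·cos φ) = 0.599843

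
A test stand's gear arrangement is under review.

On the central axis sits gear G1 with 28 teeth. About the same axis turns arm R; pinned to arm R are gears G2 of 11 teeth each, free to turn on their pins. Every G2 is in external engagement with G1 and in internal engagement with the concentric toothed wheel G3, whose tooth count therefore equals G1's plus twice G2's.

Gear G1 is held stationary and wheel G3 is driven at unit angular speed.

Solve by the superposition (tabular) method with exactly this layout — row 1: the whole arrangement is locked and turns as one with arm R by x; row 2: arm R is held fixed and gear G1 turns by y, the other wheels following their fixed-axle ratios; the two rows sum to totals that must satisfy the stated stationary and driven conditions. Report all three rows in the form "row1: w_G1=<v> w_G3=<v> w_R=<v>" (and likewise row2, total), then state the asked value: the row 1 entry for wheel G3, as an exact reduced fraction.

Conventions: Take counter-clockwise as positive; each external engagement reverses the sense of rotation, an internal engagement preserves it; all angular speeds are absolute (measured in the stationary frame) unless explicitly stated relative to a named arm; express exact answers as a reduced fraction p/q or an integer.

row1: w_G1=25/39 w_G3=25/39 w_R=25/39
row2: w_G1=-25/39 w_G3=14/39 w_R=0
total: w_G1=0 w_G3=1 w_R=25/39
asked value: 25/39

class = planetary set [G3 = 28+2·11 = 50; Willis about the carrier]
row 1 (train locked, turned with arm): all members turn x
row 2: sun turns y, ring = −(28/50)·y, arm 0
boundary: total ω_sun = x + y = 0 and total ω_ring = x − (28/50)·y = 1  ⇒  y = -25/39, x = 25/39
row 2 ring = −(28/50)·(-25/39) = 14/39
totals (row 1 + row 2): sun 25/39 + (-25/39) = 0, ring 25/39 + 14/39 = 1, arm 25/39 + 0 = 25/39
asked cell (row1, ring) = 25/39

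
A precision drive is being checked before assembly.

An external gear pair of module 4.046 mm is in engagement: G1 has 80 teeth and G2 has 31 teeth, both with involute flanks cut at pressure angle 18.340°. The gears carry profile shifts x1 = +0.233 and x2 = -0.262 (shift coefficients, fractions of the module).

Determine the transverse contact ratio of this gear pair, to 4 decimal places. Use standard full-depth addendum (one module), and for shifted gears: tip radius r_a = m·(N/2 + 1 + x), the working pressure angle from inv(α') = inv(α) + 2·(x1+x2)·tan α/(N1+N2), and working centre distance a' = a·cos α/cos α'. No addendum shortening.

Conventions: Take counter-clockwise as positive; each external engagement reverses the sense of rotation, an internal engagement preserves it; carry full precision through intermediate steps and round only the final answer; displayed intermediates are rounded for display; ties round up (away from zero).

topology: single-mesh involute geometry — m = 4.046, 80T/31T pair
base radii: r_b1 = 153.619505, r_b2 = 59.527558
tip radii: r_a1 = 166.828718, r_a2 = 65.698948
inv(α') = inv(18.340°) + 2·(+0.233-0.262)·tan α/(80+31) = 0.01122645  ⇒  α' = 18.24921°
a' = a·cos α / cos α' = 224.5530·cos 18.340°/cos 18.24921° = 224.435385
action lengths: √(r_a1²−r_b1²) = 65.060501, √(r_a2²−r_b2²) = 27.799669
base pitch p_b = π·m·cos α = 12.065248
CR = (65.060501 + 27.799669 − 224.435385·sin 18.24921°)/12.065248 = 1.871332
contact ratio ≈ 1.8713

1.8713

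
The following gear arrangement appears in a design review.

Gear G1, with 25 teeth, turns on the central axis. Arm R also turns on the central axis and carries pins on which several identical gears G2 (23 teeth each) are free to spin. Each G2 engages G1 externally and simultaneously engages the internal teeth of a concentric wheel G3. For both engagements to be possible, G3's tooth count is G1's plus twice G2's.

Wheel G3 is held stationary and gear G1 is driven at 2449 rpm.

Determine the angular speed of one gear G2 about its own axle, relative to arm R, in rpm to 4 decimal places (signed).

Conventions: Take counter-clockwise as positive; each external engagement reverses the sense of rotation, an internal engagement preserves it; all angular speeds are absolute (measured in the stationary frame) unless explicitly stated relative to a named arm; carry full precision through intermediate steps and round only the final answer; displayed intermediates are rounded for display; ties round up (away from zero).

-1968.7387 rpm

planetary set (25T centre, 23T on arm, 71T internal) — Willis relation
normalise by the input: solve with ω_sun = 1, then scale by 2449 rpm
ring teeth: 25 + 2·23 = 71
25(ω_sun−ω_arm) = −71(ω_ring−ω_arm),  ω_ring = 0, ω_sun = 1
25(1−ω_arm) = −71(0−ω_arm)  ⇒  96·ω_arm = 25  ⇒  ω_arm = 25/96
sun–planet mesh: 25·(1−25/96) = −23·(ω_p−ω_arm)  ⇒  ω_p−ω_arm = -1775/2208
scale: ω_p−ω_arm = -1775/2208 × 2449 rpm = -1968.7387 rpm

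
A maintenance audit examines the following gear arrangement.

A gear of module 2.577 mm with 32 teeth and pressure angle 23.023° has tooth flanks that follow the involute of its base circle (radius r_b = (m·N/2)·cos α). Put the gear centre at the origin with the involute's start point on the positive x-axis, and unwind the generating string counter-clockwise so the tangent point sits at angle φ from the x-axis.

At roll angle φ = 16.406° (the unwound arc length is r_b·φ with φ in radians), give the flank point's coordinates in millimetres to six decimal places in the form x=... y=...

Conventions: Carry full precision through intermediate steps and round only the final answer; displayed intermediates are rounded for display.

class = single-mesh tooth geometry [base-circle involute, m = 2.577, 32T]
pitch radius r_p = m·N/2 = 2.577·32/2 = 41.232000
base radius r_b = r_p·cos α = 41.232000·cos 23.023° = 37.947786
roll angle φ = 16.406° = 0.28633872 rad
x = r_b·(cos φ + φ·sin φ) = 39.471710
y = r_b·(sin φ − φ·cos φ) = 0.294537

x=39.471710 y=0.294537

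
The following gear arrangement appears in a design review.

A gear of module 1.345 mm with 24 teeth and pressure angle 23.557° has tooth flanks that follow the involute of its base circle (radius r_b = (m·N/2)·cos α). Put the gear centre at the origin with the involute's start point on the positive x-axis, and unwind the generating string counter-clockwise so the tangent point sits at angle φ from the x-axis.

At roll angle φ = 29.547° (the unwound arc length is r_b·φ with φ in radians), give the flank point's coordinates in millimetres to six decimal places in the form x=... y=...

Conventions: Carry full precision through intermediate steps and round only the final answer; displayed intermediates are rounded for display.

x=16.633339 y=0.658522

single-mesh involute tooth geometry (24T wheel at module 1.345)
pitch radius r_p = m·N/2 = 1.345·24/2 = 16.140000
base radius r_b = r_p·cos α = 16.140000·cos 23.557° = 14.794940
roll angle φ = 29.547° = 0.51569243 rad
x = r_b·(cos φ + φ·sin φ) = 16.633339
y = r_b·(sin φ − φ·cos φ) = 0.658522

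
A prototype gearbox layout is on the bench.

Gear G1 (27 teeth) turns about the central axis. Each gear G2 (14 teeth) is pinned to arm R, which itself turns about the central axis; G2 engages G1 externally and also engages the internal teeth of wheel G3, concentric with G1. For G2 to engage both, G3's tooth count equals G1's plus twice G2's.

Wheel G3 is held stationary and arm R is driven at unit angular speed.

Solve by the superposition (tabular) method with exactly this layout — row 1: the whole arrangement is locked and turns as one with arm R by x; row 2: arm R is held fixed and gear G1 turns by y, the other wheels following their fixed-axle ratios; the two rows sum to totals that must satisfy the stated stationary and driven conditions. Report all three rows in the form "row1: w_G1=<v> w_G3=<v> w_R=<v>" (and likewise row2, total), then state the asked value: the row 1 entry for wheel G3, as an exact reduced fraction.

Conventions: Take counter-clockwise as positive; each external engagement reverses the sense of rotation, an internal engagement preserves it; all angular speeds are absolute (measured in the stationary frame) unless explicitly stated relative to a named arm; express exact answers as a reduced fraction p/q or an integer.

recognized (axles ride arm R): planetary set, 27/14/55 teeth
row 1: whole set turns with the arm by x
row 2 — arm fixed, fixed-axis ratios: sun y, ring −(27/55)·y, arm 0
boundary: total ω_ring = x − (27/55)·y = 0 and total ω_arm = x = 1  ⇒  y = 55/27, x = 1
row 2 ring = −(27/55)·55/27 = -1
totals (row 1 + row 2): sun 1 + 55/27 = 82/27, ring 1 + (-1) = 0, arm 1 + 0 = 1
asked cell (row1, ring) = 1

row1: w_G1=1 w_G3=1 w_R=1
row2: w_G1=55/27 w_G3=-1 w_R=0
total: w_G1=82/27 w_G3=0 w_R=1
asked value: 1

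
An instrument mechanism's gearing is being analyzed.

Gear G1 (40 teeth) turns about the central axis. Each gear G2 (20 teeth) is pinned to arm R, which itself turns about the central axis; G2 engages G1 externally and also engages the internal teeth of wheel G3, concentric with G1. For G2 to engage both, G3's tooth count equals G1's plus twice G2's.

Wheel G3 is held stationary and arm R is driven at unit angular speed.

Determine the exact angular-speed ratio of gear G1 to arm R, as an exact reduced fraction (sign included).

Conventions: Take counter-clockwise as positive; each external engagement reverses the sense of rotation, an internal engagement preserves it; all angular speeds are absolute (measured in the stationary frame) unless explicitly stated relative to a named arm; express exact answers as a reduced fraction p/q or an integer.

class = planetary set [G3 = 40+2·20 = 80; Willis about the carrier]
ring teeth: 40 + 2·20 = 80
40(ω_sun−ω_arm) = −80(ω_ring−ω_arm),  ω_ring = 0, ω_arm = 1
ω_sun = 1 − (80/40)(0−1) = 3
ω_out/ω_in = 3

3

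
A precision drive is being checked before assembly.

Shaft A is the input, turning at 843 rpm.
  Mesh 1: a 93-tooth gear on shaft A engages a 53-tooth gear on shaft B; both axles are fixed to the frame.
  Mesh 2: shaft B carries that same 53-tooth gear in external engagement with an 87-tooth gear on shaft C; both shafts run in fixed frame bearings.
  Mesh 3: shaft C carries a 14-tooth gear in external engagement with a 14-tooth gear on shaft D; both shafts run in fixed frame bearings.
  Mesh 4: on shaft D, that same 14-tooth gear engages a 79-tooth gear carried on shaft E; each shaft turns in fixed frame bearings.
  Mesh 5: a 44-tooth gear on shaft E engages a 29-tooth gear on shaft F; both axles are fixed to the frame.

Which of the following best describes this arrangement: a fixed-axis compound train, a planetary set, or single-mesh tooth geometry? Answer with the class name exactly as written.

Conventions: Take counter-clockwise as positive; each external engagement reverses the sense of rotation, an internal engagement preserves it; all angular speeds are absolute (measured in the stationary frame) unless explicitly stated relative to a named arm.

fixed-axis compound train

recognized (6 fixed axles, 5 meshes): fixed-axis compound train
classification: fixed-axis compound train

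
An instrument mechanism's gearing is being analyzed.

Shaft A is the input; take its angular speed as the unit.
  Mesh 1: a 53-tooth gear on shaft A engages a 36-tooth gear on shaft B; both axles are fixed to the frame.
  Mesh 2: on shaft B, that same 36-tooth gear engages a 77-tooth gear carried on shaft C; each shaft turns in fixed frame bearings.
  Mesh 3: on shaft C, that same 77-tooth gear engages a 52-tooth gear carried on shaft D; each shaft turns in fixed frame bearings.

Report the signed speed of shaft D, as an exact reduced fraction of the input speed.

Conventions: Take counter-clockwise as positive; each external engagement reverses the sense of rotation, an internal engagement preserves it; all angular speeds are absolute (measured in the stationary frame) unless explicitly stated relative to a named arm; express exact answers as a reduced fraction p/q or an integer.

3-mesh fixed-axis compound train (all bearings frame-fixed)
mesh 1 [53T→36T]: |ω|/ω_in = 1×53/36 = 53/36, sense flips to −
mesh 2 [36T→77T]: |ω|/ω_in = (53/36)×36/77 = 53/77, sense flips to +
mesh 3 [77T→52T]: |ω|/ω_in = (53/77)×77/52 = 53/52, sense flips to −
signed output speed (× input speed) = -53/52

-53/52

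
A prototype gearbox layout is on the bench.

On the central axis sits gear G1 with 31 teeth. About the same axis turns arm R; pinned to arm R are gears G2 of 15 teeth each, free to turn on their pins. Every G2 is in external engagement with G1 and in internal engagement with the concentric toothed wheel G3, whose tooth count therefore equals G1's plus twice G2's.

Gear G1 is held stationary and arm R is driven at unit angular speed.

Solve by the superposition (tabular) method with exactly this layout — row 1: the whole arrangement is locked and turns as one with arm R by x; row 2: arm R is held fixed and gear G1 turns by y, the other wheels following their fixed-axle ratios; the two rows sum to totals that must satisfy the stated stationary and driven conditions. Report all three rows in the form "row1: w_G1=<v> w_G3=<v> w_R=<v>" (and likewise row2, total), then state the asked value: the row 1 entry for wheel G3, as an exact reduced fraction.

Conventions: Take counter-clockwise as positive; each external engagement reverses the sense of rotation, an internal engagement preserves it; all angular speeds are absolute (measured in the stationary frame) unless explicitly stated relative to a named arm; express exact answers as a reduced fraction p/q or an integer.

row1: w_G1=1 w_G3=1 w_R=1
row2: w_G1=-1 w_G3=31/61 w_R=0
total: w_G1=0 w_G3=92/61 w_R=1
asked value: 1

topology: planetary set — G1 31T / G2 15T / G3 61T, arm = carrier (Willis)
superposition row 1 [locked train]: every member turns x
row 2 — arm fixed, fixed-axis ratios: sun y, ring −(31/61)·y, arm 0
boundary: total ω_sun = x + y = 0 and total ω_arm = x = 1  ⇒  y = -1, x = 1
row 2 ring = −(31/61)·(-1) = 31/61
totals (row 1 + row 2): sun 1 + (-1) = 0, ring 1 + 31/61 = 92/61, arm 1 + 0 = 1
asked cell (row1, ring) = 1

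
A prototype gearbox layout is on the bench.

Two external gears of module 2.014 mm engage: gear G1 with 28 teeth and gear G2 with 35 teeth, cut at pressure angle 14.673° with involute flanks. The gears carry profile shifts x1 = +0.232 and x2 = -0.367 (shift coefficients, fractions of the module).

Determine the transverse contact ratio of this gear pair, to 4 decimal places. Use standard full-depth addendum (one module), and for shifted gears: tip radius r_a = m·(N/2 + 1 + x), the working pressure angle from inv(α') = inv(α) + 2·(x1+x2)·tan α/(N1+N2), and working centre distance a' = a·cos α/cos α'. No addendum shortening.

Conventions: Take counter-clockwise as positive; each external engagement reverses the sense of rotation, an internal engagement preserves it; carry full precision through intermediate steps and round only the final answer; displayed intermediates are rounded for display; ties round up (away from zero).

single-mesh involute tooth geometry (28T engaging 35T at module 2.014)
base radii: r_b1 = 27.276450, r_b2 = 34.095563
tip radii: r_a1 = 30.677248, r_a2 = 36.519862
inv(α') = inv(14.673°) + 2·(+0.232-0.367)·tan α/(28+35) = 0.00462714  ⇒  α' = 13.66474°
a' = a·cos α / cos α' = 63.4410·cos 14.673°/cos 13.66474° = 63.159770
action lengths: √(r_a1²−r_b1²) = 14.038832, √(r_a2²−r_b2²) = 13.084071
base pitch p_b = π·m·cos α = 6.120821
CR = (14.038832 + 13.084071 − 63.159770·sin 13.66474°)/6.120821 = 1.993528
contact ratio ≈ 1.9935

1.9935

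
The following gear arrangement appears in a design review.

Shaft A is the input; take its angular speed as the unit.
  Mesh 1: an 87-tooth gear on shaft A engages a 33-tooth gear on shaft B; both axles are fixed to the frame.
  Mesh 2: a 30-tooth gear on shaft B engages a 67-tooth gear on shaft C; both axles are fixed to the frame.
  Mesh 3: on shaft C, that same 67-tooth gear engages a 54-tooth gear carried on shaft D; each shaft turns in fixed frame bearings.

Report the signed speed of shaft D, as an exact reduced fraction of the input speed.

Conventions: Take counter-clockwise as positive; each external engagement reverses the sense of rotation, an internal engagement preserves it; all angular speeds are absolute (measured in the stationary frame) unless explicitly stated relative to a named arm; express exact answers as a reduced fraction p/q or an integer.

3-mesh fixed-axis compound train (all bearings frame-fixed)
mesh 1 [87T→33T]: |ω|/ω_in = 1×87/33 = 29/11, sense flips to −
mesh 2 [30T→67T]: |ω|/ω_in = (29/11)×30/67 = 870/737, sense flips to +
mesh 3 [67T→54T]: |ω|/ω_in = (870/737)×67/54 = 145/99, sense flips to −
signed output speed (× input speed) = -145/99

-145/99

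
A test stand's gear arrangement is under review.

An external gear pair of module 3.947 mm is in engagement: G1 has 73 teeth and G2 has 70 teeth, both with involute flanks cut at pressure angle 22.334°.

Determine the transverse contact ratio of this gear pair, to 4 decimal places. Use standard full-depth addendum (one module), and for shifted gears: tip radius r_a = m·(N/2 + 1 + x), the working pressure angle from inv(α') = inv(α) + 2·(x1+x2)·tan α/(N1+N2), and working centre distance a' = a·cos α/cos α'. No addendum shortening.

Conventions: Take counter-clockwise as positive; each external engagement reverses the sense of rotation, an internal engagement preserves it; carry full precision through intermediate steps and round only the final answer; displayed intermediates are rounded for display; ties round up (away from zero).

1.6847

single-mesh involute tooth geometry (73T engaging 70T at module 3.947)
base radii: r_b1 = 133.258337, r_b2 = 127.781967
tip radii: r_a1 = 148.012500, r_a2 = 142.092000
no profile shift: α' = α, a' = a
action lengths: √(r_a1²−r_b1²) = 64.419839, √(r_a2²−r_b2²) = 62.144230
base pitch p_b = π·m·cos α = 11.469683
CR = (64.419839 + 62.144230 − 282.210500·sin 22.33400°)/11.469683 = 1.684670
contact ratio ≈ 1.6847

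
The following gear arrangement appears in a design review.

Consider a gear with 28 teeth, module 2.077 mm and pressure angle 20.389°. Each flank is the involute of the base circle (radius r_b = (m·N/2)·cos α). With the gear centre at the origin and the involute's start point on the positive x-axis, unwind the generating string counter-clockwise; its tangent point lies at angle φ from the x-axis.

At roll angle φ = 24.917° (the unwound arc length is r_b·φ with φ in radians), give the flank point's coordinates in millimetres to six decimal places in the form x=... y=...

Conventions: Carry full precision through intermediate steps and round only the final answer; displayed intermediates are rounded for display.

x=29.713045 y=0.733209

class = single-mesh tooth geometry [base-circle involute, m = 2.077, 28T]
pitch radius r_p = m·N/2 = 2.077·28/2 = 29.078000
base radius r_b = r_p·cos α = 29.078000·cos 20.389° = 27.256231
roll angle φ = 24.917° = 0.43488369 rad
x = r_b·(cos φ + φ·sin φ) = 29.713045
y = r_b·(sin φ − φ·cos φ) = 0.733209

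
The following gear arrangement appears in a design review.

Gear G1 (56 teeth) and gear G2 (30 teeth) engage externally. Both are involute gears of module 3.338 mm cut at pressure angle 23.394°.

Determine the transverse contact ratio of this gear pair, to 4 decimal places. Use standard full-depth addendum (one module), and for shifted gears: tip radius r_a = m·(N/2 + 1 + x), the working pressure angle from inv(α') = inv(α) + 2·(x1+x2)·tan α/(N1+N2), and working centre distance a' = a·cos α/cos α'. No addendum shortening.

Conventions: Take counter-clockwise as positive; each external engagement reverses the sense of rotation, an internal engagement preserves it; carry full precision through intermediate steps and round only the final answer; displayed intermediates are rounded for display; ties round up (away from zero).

1.5671

recognized (one external pair, fixed centres): single-mesh tooth geometry, m = 3.338, N1 = 56, N2 = 30
base radii: r_b1 = 85.780905, r_b2 = 45.954056
tip radii: r_a1 = 96.802000, r_a2 = 53.408000
no profile shift: α' = α, a' = a
action lengths: √(r_a1²−r_b1²) = 44.858261, √(r_a2²−r_b2²) = 27.214687
base pitch p_b = π·m·cos α = 9.624595
CR = (44.858261 + 27.214687 − 143.534000·sin 23.39400°)/9.624595 = 1.567081
contact ratio ≈ 1.5671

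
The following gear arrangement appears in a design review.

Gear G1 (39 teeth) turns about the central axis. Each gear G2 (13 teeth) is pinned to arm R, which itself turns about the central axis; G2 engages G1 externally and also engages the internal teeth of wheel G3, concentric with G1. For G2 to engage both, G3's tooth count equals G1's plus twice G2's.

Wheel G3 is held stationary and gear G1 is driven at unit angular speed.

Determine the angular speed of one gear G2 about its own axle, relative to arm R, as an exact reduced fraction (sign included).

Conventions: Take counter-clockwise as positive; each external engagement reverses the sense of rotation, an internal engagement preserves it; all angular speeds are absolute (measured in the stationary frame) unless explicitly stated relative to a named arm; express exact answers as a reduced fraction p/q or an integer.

-15/8

recognized (axles ride arm R): planetary set, 39/13/65 teeth
ring teeth: 39 + 2·13 = 65
39(ω_sun−ω_arm) = −65(ω_ring−ω_arm),  ω_ring = 0, ω_sun = 1
39(1−ω_arm) = −65(0−ω_arm)  ⇒  104·ω_arm = 39  ⇒  ω_arm = 3/8
sun–planet mesh: 39·(1−3/8) = −13·(ω_p−ω_arm)  ⇒  ω_p−ω_arm = -15/8
exact speed ratio = -15/8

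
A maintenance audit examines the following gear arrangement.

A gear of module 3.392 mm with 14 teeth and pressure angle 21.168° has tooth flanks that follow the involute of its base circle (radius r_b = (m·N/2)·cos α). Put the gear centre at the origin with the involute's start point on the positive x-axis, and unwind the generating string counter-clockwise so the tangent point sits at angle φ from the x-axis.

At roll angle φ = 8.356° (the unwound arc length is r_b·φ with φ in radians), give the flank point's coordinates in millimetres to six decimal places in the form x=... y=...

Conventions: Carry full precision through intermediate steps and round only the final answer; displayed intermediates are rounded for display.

single-mesh involute tooth geometry (14T wheel at module 3.392)
pitch radius r_p = m·N/2 = 3.392·14/2 = 23.744000
base radius r_b = r_p·cos α = 23.744000·cos 21.168° = 22.141888
roll angle φ = 8.356° = 0.14583971 rad
x = r_b·(cos φ + φ·sin φ) = 22.376108
y = r_b·(sin φ − φ·cos φ) = 0.022845

x=22.376108 y=0.022845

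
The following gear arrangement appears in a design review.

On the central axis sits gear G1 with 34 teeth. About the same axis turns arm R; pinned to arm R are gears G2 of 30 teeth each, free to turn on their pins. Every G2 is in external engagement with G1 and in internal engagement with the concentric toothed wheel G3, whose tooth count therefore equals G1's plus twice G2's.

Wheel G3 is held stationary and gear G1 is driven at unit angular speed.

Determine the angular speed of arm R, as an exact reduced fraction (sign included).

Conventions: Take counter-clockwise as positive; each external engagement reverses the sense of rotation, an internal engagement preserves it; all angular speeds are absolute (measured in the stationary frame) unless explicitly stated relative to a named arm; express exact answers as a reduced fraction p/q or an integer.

17/64

topology: planetary set — G1 34T / G2 30T / G3 94T, arm = carrier (Willis)
ring teeth: 34 + 2·30 = 94
34(ω_sun−ω_arm) = −94(ω_ring−ω_arm),  ω_ring = 0, ω_sun = 1
34(1−ω_arm) = −94(0−ω_arm)  ⇒  128·ω_arm = 34  ⇒  ω_arm = 17/64
exact speed ratio = 17/64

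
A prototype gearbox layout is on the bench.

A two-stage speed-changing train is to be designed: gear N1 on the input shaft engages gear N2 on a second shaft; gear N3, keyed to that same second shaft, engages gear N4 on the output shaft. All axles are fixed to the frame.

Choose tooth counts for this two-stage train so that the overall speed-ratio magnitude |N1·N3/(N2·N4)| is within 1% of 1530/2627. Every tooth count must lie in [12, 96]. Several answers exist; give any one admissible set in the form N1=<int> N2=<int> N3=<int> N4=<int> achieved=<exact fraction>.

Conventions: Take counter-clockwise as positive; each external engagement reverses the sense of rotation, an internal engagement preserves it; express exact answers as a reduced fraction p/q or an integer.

N1=17 N2=37 N3=90 N4=71 achieved=1530/2627

design class (target 1530/2627): fixed-axis compound train
target = 1530/2627 in lowest terms: an exact hit needs N1·N3 = k·1530 and N2·N4 = k·2627 for one integer k, every count in [12, 96]; additionally prefer no 1:1 stage (N1 ≠ N2, N3 ≠ N4)
k = 1: N1·N3 = 1530 = 17·90, N2·N4 = 2627 = 37·71
achieved = 17·90/(37·71) = 1530/2627; |achieved − target| = 0 ≤ 153/26270 ✓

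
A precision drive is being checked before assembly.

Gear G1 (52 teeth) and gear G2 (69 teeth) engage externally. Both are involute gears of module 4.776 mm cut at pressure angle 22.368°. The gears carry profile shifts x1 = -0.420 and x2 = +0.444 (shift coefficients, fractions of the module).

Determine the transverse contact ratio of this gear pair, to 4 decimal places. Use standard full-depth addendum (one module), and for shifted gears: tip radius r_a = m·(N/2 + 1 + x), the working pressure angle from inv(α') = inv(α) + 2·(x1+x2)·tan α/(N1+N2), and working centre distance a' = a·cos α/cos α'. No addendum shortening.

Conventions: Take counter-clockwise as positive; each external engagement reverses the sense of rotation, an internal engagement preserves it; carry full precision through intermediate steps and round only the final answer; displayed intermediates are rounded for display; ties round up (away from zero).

topology: single-mesh involute geometry — m = 4.776, 52T/69T pair
base radii: r_b1 = 114.832839, r_b2 = 152.374344
tip radii: r_a1 = 126.946080, r_a2 = 171.668544
inv(α') = inv(22.368°) + 2·(-0.420+0.444)·tan α/(52+69) = 0.02128502  ⇒  α' = 22.42308°
a' = a·cos α / cos α' = 288.9480·cos 22.368°/cos 22.42308° = 289.062490
action lengths: √(r_a1²−r_b1²) = 54.117709, √(r_a2²−r_b2²) = 79.070528
base pitch p_b = π·m·cos α = 13.875308
CR = (54.117709 + 79.070528 − 289.062490·sin 22.42308°)/13.875308 = 1.652391
contact ratio ≈ 1.6524

1.6524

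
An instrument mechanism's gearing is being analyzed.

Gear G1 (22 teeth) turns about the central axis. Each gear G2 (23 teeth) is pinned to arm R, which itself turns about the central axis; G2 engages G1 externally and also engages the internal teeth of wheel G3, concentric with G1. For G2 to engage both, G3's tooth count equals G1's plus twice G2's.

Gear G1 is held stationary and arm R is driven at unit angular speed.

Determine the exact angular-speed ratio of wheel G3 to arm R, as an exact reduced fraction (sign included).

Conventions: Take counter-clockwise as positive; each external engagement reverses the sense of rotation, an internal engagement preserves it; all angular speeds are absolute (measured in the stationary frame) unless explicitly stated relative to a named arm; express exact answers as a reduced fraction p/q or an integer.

planetary set (22T centre, 23T on arm, 68T internal) — Willis relation
ring teeth: 22 + 2·23 = 68
22(ω_sun−ω_arm) = −68(ω_ring−ω_arm),  ω_sun = 0, ω_arm = 1
ω_ring = 1 − (22/68)(0−1) = 45/34
ω_out/ω_in = 45/34

45/34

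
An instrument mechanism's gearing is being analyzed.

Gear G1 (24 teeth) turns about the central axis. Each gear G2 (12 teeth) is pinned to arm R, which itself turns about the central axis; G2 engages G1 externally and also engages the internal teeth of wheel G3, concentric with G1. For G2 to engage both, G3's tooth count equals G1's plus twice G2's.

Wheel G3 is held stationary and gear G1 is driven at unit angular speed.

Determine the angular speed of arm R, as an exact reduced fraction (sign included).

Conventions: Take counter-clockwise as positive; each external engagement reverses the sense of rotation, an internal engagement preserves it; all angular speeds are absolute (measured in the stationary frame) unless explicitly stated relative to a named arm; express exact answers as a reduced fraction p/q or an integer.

1/3

topology: planetary set — G1 24T / G2 12T / G3 48T, arm = carrier (Willis)
ring teeth: 24 + 2·12 = 48
24(ω_sun−ω_arm) = −48(ω_ring−ω_arm),  ω_ring = 0, ω_sun = 1
24(1−ω_arm) = −48(0−ω_arm)  ⇒  72·ω_arm = 24  ⇒  ω_arm = 1/3
exact speed ratio = 1/3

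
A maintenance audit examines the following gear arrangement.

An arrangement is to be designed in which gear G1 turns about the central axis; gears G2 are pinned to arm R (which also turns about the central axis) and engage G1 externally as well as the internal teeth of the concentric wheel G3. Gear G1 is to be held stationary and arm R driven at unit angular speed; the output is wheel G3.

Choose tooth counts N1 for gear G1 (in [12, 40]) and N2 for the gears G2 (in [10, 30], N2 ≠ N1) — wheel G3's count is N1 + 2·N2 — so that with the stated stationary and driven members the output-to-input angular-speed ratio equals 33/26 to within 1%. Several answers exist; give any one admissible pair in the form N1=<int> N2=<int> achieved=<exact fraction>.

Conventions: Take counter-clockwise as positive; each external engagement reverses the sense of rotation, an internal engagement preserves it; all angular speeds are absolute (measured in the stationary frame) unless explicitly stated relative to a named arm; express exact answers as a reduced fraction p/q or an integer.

design class (target 33/26): planetary set
Willis with ω_sun = 0: ω_ring/ω_arm = (N1+N3)/N3; set equal to 33/26  ⇒  N3/N1 = 1/(33/26 − 1) = 26/7
N3 = N1 + 2·N2  ⇒  N2/N1 = (N3/N1 − 1)/2 = (26/7 − 1)/2 = 19/14
smallest multiple with N1 ≥ 12 and N2 ≥ 10: k = 1  ⇒  N1 = 1·14 = 14, N2 = 1·19 = 19 (N1 ≤ 40, N2 ≤ 30, N2 ≠ N1 ✓), N3 = 14 + 2·19 = 52
check: (N1+N3)/N3 with N1 = 14, N3 = 52 gives 33/26; |achieved − target| = 0 ≤ 33/2600 ✓

N1=14 N2=19 achieved=33/26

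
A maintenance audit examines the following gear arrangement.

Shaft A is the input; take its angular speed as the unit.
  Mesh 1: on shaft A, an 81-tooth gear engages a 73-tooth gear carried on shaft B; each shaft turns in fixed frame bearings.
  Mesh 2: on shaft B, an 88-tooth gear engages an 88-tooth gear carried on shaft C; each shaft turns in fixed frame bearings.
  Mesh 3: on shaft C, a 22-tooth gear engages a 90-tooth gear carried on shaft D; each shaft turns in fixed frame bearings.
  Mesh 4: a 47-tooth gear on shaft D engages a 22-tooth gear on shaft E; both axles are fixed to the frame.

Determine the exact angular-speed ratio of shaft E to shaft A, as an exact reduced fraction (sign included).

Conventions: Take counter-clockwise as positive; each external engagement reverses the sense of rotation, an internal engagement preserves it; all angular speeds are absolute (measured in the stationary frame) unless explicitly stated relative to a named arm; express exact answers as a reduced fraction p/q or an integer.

class = fixed-axis compound train [4 meshes; 4 ratios multiply, 4 sense flips]
mesh 1 [81T→73T]: running ratio 81/73, sense −
mesh 2 [88T→88T]: running ratio 81/73, sense +
mesh 3 [22T→90T]: running ratio 99/365, sense −
mesh 4 [47T→22T]: running ratio 423/730, sense +
ω_out/ω_in = 423/730

423/730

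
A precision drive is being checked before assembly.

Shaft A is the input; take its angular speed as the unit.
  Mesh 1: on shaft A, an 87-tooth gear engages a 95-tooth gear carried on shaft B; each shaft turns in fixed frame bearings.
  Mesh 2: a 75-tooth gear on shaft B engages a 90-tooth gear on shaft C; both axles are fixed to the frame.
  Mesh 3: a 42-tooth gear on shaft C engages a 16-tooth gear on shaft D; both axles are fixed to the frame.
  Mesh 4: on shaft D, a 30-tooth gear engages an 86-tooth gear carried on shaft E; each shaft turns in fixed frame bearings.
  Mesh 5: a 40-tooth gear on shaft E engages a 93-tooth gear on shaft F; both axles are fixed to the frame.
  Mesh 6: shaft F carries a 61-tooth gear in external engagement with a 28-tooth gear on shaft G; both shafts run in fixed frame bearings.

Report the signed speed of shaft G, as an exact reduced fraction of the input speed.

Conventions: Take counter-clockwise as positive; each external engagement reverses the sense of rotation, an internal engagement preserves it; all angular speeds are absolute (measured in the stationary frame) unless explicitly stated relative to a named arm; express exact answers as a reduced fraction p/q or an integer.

132675/202616

6-mesh fixed-axis compound train (all bearings frame-fixed)
mesh 1 [87T→95T]: |ω|/ω_in = 1×87/95 = 87/95, sense flips to −
mesh 2 [75T→90T]: |ω|/ω_in = (87/95)×75/90 = 29/38, sense flips to +
mesh 3 [42T→16T]: |ω|/ω_in = (29/38)×42/16 = 609/304, sense flips to −
mesh 4 [30T→86T]: |ω|/ω_in = (609/304)×30/86 = 9135/13072, sense flips to +
mesh 5 [40T→93T]: |ω|/ω_in = (9135/13072)×40/93 = 15225/50654, sense flips to −
mesh 6 [61T→28T]: |ω|/ω_in = (15225/50654)×61/28 = 132675/202616, sense flips to +
signed output speed (× input speed) = 132675/202616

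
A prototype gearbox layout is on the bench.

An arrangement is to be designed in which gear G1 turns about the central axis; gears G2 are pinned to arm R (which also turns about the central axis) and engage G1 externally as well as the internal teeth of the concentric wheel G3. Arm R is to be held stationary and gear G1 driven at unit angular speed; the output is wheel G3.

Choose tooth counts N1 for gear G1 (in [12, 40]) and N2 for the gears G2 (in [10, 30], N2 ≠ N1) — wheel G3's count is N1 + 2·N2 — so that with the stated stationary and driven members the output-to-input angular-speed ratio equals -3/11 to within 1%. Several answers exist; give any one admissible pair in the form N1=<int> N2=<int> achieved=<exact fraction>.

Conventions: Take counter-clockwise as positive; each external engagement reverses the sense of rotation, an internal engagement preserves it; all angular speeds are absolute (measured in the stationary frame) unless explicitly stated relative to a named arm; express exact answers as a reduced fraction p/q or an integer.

N1=12 N2=16 achieved=-3/11

planetary set to be sized for -3/11 (Willis relation)
Willis with ω_arm = 0: ω_ring/ω_sun = −N1/N3; set equal to -3/11  ⇒  N3/N1 = −1/(-3/11) = 11/3
N3 = N1 + 2·N2  ⇒  N2/N1 = (N3/N1 − 1)/2 = (11/3 − 1)/2 = 4/3
smallest multiple with N1 ≥ 12 and N2 ≥ 10: k = 4  ⇒  N1 = 4·3 = 12, N2 = 4·4 = 16 (N1 ≤ 40, N2 ≤ 30, N2 ≠ N1 ✓), N3 = 12 + 2·16 = 44
check: −N1/N3 with N1 = 12, N3 = 44 gives -3/11; |achieved − target| = 0 ≤ 3/1100 ✓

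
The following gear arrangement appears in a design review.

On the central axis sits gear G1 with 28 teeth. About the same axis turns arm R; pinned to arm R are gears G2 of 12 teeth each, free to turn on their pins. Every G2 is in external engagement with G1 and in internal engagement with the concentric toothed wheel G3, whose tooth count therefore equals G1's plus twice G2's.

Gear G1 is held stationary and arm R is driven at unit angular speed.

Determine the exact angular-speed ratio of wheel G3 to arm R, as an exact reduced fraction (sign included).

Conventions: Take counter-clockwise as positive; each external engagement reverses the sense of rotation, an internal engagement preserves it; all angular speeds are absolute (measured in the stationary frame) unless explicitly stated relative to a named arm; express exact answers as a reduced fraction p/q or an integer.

20/13

planetary set (28T centre, 12T on arm, 52T internal) — Willis relation
ring teeth: 28 + 2·12 = 52
28(ω_sun−ω_arm) = −52(ω_ring−ω_arm),  ω_sun = 0, ω_arm = 1
ω_ring = 1 − (28/52)(0−1) = 20/13
ω_out/ω_in = 20/13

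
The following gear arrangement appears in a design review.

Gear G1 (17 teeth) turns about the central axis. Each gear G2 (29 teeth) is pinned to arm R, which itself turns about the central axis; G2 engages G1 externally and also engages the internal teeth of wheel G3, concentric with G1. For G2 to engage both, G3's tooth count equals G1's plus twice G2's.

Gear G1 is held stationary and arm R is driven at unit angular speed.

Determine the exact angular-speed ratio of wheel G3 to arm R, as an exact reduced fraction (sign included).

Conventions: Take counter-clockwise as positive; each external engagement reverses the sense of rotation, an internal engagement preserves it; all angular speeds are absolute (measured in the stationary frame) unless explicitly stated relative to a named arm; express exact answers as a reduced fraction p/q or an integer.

recognized (axles ride arm R): planetary set, 17/29/75 teeth
ring teeth: 17 + 2·29 = 75
17(ω_sun−ω_arm) = −75(ω_ring−ω_arm),  ω_sun = 0, ω_arm = 1
ω_ring = 1 − (17/75)(0−1) = 92/75
ω_out/ω_in = 92/75

92/75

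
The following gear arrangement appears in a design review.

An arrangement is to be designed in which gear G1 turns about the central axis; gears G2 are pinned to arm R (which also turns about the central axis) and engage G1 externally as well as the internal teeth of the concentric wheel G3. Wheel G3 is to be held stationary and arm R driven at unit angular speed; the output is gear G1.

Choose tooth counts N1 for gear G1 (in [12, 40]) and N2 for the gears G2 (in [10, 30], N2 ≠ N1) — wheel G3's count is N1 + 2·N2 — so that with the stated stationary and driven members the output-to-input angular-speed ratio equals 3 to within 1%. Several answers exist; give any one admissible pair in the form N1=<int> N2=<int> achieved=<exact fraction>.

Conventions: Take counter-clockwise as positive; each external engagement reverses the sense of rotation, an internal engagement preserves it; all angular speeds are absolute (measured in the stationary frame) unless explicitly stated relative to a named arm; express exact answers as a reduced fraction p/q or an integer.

topology: planetary set — design target 3, arm = carrier (Willis)
Willis with ω_ring = 0: ω_sun/ω_arm = (N1+N3)/N1; set equal to 3  ⇒  N3/N1 = 3 − 1 = 2
N3 = N1 + 2·N2  ⇒  N2/N1 = (N3/N1 − 1)/2 = (2 − 1)/2 = 1/2
smallest multiple with N1 ≥ 12 and N2 ≥ 10: k = 10  ⇒  N1 = 10·2 = 20, N2 = 10·1 = 10 (N1 ≤ 40, N2 ≤ 30, N2 ≠ N1 ✓), N3 = 20 + 2·10 = 40
check: (N1+N3)/N1 with N1 = 20, N3 = 40 gives 3; |achieved − target| = 0 ≤ 3/100 ✓

N1=20 N2=10 achieved=3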